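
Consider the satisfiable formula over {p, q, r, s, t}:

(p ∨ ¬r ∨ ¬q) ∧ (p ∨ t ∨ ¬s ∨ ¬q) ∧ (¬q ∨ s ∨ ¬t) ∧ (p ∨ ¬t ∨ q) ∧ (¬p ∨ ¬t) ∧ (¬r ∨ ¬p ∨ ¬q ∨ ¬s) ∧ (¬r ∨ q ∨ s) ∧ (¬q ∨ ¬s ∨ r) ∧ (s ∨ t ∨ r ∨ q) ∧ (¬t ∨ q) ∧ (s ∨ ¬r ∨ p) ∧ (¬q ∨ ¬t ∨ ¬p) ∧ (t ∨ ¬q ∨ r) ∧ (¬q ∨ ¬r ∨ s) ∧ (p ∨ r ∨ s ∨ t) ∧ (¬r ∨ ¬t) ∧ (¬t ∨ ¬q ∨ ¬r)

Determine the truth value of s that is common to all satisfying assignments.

Suppose s = False.
Try q = False.
From the singleton clause (¬r), r = False.
From the singleton clause (t), t = True.
That conflicts with the unit clause (¬t).
That branch fails; take q = True instead.
From the singleton clause (¬t), t = False.
From the singleton clause (r), r = True.
That conflicts with the unit clause (¬r).
Either choice for q ends in contradiction.
So every satisfying assignment has s = True.

True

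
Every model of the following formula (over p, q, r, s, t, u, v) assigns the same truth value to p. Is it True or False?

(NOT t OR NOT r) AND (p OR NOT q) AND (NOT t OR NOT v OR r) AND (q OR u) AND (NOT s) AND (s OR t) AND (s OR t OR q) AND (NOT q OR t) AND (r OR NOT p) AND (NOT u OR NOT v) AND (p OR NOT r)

Suppose p = true.
The clause (NOT s) is unit, so s = false.
The clause (t) is unit, so t = true.
The clause (NOT r) is unit, so r = false.
That conflicts with the unit clause (r).
So every satisfying assignment has p = False.

False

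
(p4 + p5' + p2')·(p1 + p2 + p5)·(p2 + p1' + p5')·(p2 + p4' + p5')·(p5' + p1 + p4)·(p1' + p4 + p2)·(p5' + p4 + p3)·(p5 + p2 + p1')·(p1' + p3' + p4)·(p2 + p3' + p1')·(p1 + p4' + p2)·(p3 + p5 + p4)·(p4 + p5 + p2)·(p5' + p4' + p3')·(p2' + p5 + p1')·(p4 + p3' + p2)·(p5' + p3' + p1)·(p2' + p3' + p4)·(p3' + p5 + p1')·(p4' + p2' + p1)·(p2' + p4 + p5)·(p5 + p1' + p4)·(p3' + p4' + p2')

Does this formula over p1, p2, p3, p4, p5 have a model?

Try p4 = 1.
Try p2 = 1.
The clause (p1) is unit, so p1 = 1.
The clause (p5) is unit, so p5 = 1.
The clause (p3') is unit, so p3 = 0.
All clauses are satisfied.
A satisfying assignment: p1=1; p2=1; p3=0; p4=1; p5=1.

Yes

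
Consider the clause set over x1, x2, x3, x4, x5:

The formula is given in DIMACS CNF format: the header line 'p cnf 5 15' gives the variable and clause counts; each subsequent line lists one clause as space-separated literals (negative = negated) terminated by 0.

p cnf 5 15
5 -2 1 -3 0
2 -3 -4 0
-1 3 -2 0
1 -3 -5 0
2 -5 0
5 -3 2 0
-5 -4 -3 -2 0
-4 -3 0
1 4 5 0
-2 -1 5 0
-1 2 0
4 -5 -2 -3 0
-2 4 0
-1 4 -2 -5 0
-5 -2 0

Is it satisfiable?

Try x2 = True.
(x4) alone gives x4 = True.
(¬x3) alone gives x3 = False.
(¬x1) alone gives x1 = False.
(¬x5) alone gives x5 = False.
All clauses are satisfied.
A satisfying assignment: x1 ↦ False; x2 ↦ True; x3 ↦ False; x4 ↦ True; x5 ↦ False.

Satisfiable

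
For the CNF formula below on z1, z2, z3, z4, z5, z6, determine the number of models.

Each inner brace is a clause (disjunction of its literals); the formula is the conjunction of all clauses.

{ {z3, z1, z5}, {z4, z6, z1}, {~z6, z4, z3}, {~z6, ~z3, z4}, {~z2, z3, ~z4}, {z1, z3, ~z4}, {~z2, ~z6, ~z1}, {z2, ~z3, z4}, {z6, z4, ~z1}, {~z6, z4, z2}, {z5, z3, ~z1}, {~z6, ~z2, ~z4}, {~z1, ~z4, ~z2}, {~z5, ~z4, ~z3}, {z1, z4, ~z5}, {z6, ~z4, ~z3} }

4

There are 2^6 = 64 truth assignments over (z1, z2, z3, z4, z5, z6).
Split on z2. With z2 = 1, the clauses containing z2 are satisfied and ~z2 drops from the rest; 0 of the 2^5 = 32 assignments to the other variables satisfy what remains.
With z2 = 0, by the same count on the reduced clause set, 4 assignments work.
Total: 0 + 4 = 4.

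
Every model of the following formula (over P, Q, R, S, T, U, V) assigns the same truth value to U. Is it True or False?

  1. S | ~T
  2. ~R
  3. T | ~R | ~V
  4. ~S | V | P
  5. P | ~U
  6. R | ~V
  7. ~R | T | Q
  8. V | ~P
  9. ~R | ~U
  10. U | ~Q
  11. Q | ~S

Suppose U = 1.
From the singleton clause (~R), R = 0.
From the singleton clause (P), P = 1.
From the singleton clause (~V), V = 0.
That conflicts with the unit clause (V).
So every satisfying assignment has U = False.

False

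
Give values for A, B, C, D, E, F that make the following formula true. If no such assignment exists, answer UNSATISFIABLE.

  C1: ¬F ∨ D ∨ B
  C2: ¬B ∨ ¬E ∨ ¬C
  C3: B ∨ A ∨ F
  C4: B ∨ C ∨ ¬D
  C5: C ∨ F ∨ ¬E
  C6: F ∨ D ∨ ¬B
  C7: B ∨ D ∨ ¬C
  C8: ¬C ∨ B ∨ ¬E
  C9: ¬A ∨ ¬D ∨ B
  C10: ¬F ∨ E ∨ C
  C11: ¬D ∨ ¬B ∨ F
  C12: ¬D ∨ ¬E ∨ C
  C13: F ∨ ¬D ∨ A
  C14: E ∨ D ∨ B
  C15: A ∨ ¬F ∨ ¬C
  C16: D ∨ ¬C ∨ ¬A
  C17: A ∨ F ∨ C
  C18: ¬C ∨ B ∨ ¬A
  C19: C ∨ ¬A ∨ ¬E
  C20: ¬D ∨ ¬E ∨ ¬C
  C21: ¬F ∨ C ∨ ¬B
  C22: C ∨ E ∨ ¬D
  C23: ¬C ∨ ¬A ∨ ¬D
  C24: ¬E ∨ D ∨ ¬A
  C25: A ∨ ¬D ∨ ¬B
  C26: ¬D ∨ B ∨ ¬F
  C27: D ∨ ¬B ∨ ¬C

Branch on F: set F = False.
Branch on B: set B = True.
The clause (D) is unit, so D = True.
But (¬D) is also a unit clause — contradiction.
That branch fails; take B = False instead.
The clause (A) is unit, so A = True.
The clause (¬D) is unit, so D = False.
The clause (¬C) is unit, so C = False.
The clause (¬E) is unit, so E = False.
But (E) is also a unit clause — contradiction.
Neither B = True nor B = False works.
That branch fails; take F = True instead.
Branch on D: set D = True.
The clause (B) is unit, so B = True.
The clause (C) is unit, so C = True.
The clause (¬E) is unit, so E = False.
The clause (A) is unit, so A = True.
But (¬A) is also a unit clause — contradiction.
That branch fails; take D = False instead.
The clause (B) is unit, so B = True.
The clause (C) is unit, so C = True.
But (¬C) is also a unit clause — contradiction.
Neither D = True nor D = False works.
Neither F = True nor F = False works.

UNSATISFIABLE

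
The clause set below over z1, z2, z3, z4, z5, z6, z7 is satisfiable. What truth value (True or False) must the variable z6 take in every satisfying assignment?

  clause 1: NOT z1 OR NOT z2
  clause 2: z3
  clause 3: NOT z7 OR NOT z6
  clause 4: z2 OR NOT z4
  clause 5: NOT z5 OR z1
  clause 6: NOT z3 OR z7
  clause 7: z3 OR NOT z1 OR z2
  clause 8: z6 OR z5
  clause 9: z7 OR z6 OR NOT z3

False

Suppose z6 = true.
Unit clause (z3) forces z3 = true.
Unit clause (NOT z7) forces z7 = false.
Now (z7) is unsatisfied and unit — conflict.
So every satisfying assignment has z6 = False.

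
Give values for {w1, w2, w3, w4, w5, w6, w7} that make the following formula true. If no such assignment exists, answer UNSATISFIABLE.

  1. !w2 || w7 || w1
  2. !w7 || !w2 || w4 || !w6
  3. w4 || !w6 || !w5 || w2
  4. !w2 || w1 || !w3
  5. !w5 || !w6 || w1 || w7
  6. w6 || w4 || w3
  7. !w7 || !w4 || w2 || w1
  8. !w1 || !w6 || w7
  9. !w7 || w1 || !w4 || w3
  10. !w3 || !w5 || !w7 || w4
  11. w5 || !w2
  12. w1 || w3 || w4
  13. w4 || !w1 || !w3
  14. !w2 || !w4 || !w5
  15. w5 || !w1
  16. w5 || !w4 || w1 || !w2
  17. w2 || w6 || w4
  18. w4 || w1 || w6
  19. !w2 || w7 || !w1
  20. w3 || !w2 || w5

w1=false, w2=false, w3=true, w4=false, w5=false, w6=true, w7=false

Branch on w5: set w5 = false.
Unit clause (!w2) forces w2 = false.
Unit clause (!w1) forces w1 = false.
Branch on w7: set w7 = false.
Branch on w3: set w3 = true.
Branch on w6: set w6 = true.
No clause remains; w4 is free.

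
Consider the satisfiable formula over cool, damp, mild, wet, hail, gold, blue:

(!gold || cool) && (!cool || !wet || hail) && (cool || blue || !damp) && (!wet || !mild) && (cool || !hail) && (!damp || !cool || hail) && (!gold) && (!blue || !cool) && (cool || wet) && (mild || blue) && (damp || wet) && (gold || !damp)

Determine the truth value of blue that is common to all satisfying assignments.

True

Suppose blue = false.
(!gold) alone gives gold = false.
(mild) alone gives mild = true.
(!wet) alone gives wet = false.
(cool) alone gives cool = true.
(damp) alone gives damp = true.
But (!damp) is also a unit clause — contradiction.
So every satisfying assignment has blue = True.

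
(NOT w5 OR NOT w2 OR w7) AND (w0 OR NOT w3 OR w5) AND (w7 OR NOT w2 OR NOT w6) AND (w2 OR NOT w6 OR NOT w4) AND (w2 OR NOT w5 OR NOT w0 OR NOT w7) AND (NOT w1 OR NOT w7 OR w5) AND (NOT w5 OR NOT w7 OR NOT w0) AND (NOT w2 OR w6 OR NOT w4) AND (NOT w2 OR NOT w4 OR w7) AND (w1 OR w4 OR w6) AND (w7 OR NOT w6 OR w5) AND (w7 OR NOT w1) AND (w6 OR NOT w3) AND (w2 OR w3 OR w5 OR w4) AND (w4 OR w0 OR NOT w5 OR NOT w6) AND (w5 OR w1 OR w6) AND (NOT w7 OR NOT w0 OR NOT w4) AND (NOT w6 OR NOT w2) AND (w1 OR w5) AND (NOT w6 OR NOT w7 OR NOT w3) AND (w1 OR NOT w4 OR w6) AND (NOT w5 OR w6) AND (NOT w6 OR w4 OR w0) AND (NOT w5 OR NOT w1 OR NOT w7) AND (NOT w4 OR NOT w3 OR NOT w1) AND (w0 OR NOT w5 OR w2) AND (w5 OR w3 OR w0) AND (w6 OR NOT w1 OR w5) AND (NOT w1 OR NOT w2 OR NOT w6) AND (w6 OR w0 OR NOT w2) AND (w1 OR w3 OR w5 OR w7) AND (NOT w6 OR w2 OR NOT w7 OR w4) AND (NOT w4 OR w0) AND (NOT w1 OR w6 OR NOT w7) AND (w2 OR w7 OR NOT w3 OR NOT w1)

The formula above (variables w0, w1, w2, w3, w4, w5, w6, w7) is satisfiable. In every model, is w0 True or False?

Suppose w0 = false.
(NOT w4) alone gives w4 = false.
(NOT w6) alone gives w6 = false.
(w1) alone gives w1 = true.
(w7) alone gives w7 = true.
Now (NOT w7) is unsatisfied and unit — conflict.
So every satisfying assignment has w0 = True.

True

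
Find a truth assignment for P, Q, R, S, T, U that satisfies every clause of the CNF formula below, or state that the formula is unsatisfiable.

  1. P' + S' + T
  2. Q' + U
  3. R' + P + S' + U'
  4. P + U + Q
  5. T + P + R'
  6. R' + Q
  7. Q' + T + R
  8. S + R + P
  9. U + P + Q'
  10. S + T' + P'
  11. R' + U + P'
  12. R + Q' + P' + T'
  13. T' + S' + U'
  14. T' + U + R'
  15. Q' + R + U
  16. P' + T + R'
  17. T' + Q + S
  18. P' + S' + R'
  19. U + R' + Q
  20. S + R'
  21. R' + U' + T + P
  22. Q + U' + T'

P=1,  Q=0,  R=0,  S=0,  T=0,  U=1

Case Q = 0:
The clause (R') is unit, so R = 0.
Case P = 1:
Case S = 0:
The clause (T') is unit, so T = 0.
All clauses hold; U can take either value.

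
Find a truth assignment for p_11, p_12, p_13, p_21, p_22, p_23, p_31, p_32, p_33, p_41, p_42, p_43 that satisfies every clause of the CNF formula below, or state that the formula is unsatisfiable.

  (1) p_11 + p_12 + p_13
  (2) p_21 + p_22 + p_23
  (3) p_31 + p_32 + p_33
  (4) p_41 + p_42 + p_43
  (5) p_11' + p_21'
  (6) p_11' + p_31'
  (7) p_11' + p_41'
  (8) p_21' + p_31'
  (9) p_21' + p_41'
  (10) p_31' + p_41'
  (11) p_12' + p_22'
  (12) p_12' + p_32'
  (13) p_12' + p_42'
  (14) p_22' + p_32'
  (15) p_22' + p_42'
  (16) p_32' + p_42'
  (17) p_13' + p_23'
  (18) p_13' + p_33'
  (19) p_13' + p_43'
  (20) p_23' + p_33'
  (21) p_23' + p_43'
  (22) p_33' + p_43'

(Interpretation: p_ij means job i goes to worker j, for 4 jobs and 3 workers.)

Case p_11 = 0:
Case p_12 = 1:
From the singleton clause (p_22'), p_22 = 0.
From the singleton clause (p_32'), p_32 = 0.
From the singleton clause (p_42'), p_42 = 0.
Case p_21 = 1:
From the singleton clause (p_31'), p_31 = 0.
From the singleton clause (p_33), p_33 = 1.
From the singleton clause (p_41'), p_41 = 0.
From the singleton clause (p_43), p_43 = 1.
Now (p_43') is unsatisfied and unit — conflict.
That branch fails; take p_21 = 0 instead.
From the singleton clause (p_23), p_23 = 1.
From the singleton clause (p_13'), p_13 = 0.
From the singleton clause (p_33'), p_33 = 0.
From the singleton clause (p_31), p_31 = 1.
From the singleton clause (p_41'), p_41 = 0.
From the singleton clause (p_43), p_43 = 1.
Now (p_43') is unsatisfied and unit — conflict.
Neither p_21 = 1 nor p_21 = 0 works.
That branch fails; take p_12 = 0 instead.
From the singleton clause (p_13), p_13 = 1.
From the singleton clause (p_23'), p_23 = 0.
From the singleton clause (p_33'), p_33 = 0.
From the singleton clause (p_43'), p_43 = 0.
Case p_21 = 1:
From the singleton clause (p_31'), p_31 = 0.
From the singleton clause (p_32), p_32 = 1.
From the singleton clause (p_41'), p_41 = 0.
From the singleton clause (p_42), p_42 = 1.
Now (p_42') is unsatisfied and unit — conflict.
That branch fails; take p_21 = 0 instead.
From the singleton clause (p_22), p_22 = 1.
From the singleton clause (p_32'), p_32 = 0.
From the singleton clause (p_31), p_31 = 1.
From the singleton clause (p_41'), p_41 = 0.
From the singleton clause (p_42), p_42 = 1.
Now (p_42') is unsatisfied and unit — conflict.
Neither p_21 = 1 nor p_21 = 0 works.
Neither p_12 = 1 nor p_12 = 0 works.
That branch fails; take p_11 = 1 instead.
From the singleton clause (p_21'), p_21 = 0.
From the singleton clause (p_31'), p_31 = 0.
From the singleton clause (p_41'), p_41 = 0.
Case p_22 = 1:
From the singleton clause (p_12'), p_12 = 0.
From the singleton clause (p_32'), p_32 = 0.
From the singleton clause (p_33), p_33 = 1.
From the singleton clause (p_42'), p_42 = 0.
From the singleton clause (p_43), p_43 = 1.
Now (p_43') is unsatisfied and unit — conflict.
That branch fails; take p_22 = 0 instead.
From the singleton clause (p_23), p_23 = 1.
From the singleton clause (p_13'), p_13 = 0.
From the singleton clause (p_33'), p_33 = 0.
From the singleton clause (p_32), p_32 = 1.
From the singleton clause (p_12'), p_12 = 0.
From the singleton clause (p_42'), p_42 = 0.
From the singleton clause (p_43), p_43 = 1.
Now (p_43') is unsatisfied and unit — conflict.
Neither p_22 = 1 nor p_22 = 0 works.
Neither p_11 = 1 nor p_11 = 0 works.

UNSATISFIABLE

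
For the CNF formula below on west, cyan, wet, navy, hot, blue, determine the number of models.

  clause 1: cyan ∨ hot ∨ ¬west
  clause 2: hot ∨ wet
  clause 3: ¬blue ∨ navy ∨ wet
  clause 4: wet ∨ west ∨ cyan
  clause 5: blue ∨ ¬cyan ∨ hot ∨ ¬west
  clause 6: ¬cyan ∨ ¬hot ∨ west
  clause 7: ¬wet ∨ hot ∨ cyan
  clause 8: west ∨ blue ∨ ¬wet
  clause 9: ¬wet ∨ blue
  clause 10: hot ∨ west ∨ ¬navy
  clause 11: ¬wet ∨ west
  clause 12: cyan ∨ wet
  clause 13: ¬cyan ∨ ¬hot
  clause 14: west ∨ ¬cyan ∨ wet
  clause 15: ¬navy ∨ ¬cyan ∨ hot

3

There are 2^6 = 64 truth assignments over (west, cyan, wet, navy, hot, blue).
Split on cyan. With cyan = True, the clauses containing cyan are satisfied and ¬cyan drops from the rest; 1 of the 2^5 = 32 assignments to the other variables satisfy what remains.
With cyan = False, by the same count on the reduced clause set, 2 assignments work.
Total: 1 + 2 = 3.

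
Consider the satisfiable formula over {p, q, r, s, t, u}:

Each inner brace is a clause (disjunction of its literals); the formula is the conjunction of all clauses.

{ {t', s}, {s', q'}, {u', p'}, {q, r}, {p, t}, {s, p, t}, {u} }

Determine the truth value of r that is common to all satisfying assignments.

True

Suppose r = 0.
Unit clause (q) forces q = 1.
Unit clause (s') forces s = 0.
Unit clause (t') forces t = 0.
Unit clause (p) forces p = 1.
Unit clause (u') forces u = 0.
Now (u) is unsatisfied and unit — conflict.
So every satisfying assignment has r = True.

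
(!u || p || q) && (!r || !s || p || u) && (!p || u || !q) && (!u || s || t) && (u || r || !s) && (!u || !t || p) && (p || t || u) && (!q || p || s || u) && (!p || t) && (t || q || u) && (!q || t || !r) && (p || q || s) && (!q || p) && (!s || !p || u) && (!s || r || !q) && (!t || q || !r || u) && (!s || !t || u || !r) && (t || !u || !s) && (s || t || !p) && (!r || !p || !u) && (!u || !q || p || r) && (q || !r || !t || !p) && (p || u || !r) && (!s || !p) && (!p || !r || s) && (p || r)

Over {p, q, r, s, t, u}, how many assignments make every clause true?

3

There are 2^6 = 64 truth assignments over (p, q, r, s, t, u).
Split on q. With q = true, the clauses containing q are satisfied and !q drops from the rest; 1 of the 2^5 = 32 assignments to the other variables satisfy what remains.
With q = false, by the same count on the reduced clause set, 2 assignments work.
Total: 1 + 2 = 3.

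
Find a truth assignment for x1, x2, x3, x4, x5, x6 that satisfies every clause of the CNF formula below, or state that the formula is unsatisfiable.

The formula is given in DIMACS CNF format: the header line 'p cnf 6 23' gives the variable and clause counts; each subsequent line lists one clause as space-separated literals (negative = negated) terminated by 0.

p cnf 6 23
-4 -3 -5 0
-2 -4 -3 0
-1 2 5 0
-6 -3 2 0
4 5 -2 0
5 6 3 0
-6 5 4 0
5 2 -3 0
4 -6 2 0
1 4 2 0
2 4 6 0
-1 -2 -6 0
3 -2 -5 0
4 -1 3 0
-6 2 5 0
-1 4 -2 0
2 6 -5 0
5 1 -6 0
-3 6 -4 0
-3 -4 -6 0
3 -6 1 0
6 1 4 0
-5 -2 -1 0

x1 ↦ False,  x2 ↦ True,  x3 ↦ True,  x4 ↦ False,  x5 ↦ True,  x6 ↦ True

Branch on x4: set x4 = False.
Branch on x5: set x5 = True.
Branch on x6: set x6 = True.
(x2) alone gives x2 = True.
(¬x1) alone gives x1 = False.
(x3) alone gives x3 = True.
This assignment satisfies each clause.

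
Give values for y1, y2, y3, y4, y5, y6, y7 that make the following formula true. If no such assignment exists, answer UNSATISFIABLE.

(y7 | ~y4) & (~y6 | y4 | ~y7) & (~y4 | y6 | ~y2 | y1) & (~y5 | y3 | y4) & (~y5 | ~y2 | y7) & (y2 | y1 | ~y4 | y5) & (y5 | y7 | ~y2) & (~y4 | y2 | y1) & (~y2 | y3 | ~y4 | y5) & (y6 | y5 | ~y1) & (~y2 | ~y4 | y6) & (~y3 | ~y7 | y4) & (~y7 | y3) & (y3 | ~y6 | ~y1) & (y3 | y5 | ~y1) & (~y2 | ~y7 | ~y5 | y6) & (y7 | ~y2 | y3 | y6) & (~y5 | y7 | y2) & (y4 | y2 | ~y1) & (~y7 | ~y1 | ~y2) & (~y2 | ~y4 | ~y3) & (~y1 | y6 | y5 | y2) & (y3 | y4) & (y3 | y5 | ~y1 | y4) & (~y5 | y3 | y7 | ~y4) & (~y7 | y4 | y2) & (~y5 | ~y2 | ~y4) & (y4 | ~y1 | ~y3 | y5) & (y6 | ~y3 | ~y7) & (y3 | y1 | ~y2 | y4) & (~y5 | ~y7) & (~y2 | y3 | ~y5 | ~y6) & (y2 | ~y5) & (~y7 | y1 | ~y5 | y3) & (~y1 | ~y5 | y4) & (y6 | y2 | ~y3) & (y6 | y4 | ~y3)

Case y7 = 0:
The clause (~y4) is unit, so y4 = 0.
The clause (y3) is unit, so y3 = 1.
The clause (y6) is unit, so y6 = 1.
Case y5 = 0:
The clause (~y2) is unit, so y2 = 0.
The clause (~y1) is unit, so y1 = 0.
All clauses are satisfied.

y1=0; y2=0; y3=1; y4=0; y5=0; y6=1; y7=0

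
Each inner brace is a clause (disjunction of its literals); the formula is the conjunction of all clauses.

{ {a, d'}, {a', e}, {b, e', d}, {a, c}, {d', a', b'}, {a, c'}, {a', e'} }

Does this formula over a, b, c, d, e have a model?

Case a = 1:
(e) alone gives e = 1.
But (e') is also a unit clause — contradiction.
So a must be the other value — set a = 0.
(d') alone gives d = 0.
(c) alone gives c = 1.
But (c') is also a unit clause — contradiction.
Neither a = 1 nor a = 0 works.
No assignment satisfies every clause.

No, unsatisfiable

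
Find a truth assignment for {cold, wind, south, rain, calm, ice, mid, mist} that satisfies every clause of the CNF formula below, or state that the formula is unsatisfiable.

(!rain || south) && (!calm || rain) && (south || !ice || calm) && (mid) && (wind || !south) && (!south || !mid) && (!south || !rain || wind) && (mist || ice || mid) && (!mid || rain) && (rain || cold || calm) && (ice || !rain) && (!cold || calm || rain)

(mid) alone gives mid = true.
(!south) alone gives south = false.
(!rain) alone gives rain = false.
That conflicts with the unit clause (rain).

UNSATISFIABLE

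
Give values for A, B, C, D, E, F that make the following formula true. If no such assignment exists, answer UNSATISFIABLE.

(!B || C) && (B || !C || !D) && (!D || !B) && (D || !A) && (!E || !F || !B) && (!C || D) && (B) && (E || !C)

UNSATISFIABLE

The clause (B) is unit, so B = true.
The clause (C) is unit, so C = true.
The clause (!D) is unit, so D = false.
That conflicts with the unit clause (D).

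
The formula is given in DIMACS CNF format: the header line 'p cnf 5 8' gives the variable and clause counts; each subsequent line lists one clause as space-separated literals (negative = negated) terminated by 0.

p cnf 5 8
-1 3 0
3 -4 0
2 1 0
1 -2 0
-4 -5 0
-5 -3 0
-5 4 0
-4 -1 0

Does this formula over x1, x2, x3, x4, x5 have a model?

Yes

Suppose x1 = True.
Unit clause (x3) forces x3 = True.
Unit clause (¬x5) forces x5 = False.
Unit clause (¬x4) forces x4 = False.
All clauses hold; x2 can take either value.
A satisfying assignment: x1 ↦ True, x2 ↦ True, x3 ↦ True, x4 ↦ False, x5 ↦ False.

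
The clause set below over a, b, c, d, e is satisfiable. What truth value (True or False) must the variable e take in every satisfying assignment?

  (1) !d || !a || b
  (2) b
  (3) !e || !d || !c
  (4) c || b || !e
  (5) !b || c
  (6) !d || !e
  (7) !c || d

Suppose e = true.
(b) alone gives b = true.
(c) alone gives c = true.
(!d) alone gives d = false.
Now (d) is unsatisfied and unit — conflict.
So every satisfying assignment has e = False.

False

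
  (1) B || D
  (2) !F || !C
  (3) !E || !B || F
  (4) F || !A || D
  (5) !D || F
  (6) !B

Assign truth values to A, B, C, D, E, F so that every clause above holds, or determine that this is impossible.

The clause (!B) is unit, so B = false.
The clause (D) is unit, so D = true.
The clause (F) is unit, so F = true.
The clause (!C) is unit, so C = false.
No clause remains; A, E are free.

A=false, B=false, C=false, D=true, E=true, F=true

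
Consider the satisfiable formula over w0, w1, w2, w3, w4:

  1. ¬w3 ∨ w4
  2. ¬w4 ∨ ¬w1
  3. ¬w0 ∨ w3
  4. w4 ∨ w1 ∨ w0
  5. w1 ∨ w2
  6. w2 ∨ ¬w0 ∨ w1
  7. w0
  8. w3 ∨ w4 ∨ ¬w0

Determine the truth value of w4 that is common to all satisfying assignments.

True

Suppose w4 = False.
The clause (¬w3) is unit, so w3 = False.
The clause (¬w0) is unit, so w0 = False.
That conflicts with the unit clause (w0).
So every satisfying assignment has w4 = True.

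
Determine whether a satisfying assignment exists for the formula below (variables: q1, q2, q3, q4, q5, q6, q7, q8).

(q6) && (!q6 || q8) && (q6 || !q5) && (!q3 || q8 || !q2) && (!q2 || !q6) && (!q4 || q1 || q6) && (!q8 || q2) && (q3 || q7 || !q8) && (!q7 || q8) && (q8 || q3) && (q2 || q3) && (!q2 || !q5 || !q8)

No, unsatisfiable

From the singleton clause (q6), q6 = true.
From the singleton clause (q8), q8 = true.
From the singleton clause (!q2), q2 = false.
Now (q2) is unsatisfied and unit — conflict.
No assignment satisfies every clause.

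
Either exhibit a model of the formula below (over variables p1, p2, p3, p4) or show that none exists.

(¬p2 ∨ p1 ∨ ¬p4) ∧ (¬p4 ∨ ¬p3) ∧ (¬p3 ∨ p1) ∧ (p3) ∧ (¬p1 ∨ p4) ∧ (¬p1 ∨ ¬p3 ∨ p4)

Unit clause (p3) forces p3 = True.
Unit clause (¬p4) forces p4 = False.
Unit clause (p1) forces p1 = True.
Now (¬p1) is unsatisfied and unit — conflict.

UNSATISFIABLE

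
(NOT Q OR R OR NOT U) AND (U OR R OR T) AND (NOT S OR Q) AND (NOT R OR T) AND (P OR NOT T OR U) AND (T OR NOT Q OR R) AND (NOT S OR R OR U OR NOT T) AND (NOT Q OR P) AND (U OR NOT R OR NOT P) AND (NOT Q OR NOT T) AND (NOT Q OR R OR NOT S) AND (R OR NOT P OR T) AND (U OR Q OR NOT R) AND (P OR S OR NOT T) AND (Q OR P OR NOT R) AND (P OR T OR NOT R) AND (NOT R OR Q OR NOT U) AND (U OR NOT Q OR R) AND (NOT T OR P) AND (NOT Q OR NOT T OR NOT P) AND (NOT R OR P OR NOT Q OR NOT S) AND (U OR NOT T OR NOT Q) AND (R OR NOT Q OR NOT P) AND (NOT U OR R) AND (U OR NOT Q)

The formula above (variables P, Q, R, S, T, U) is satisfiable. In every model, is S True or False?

False

Suppose S = true.
Unit clause (Q) forces Q = true.
Unit clause (P) forces P = true.
Unit clause (NOT T) forces T = false.
Unit clause (NOT R) forces R = false.
That conflicts with the unit clause (R).
So every satisfying assignment has S = False.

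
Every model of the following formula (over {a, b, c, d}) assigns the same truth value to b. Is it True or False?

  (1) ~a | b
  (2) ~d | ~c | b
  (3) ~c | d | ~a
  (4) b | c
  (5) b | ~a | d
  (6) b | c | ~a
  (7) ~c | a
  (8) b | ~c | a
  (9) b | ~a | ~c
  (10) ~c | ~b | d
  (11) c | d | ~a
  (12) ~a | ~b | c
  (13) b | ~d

Suppose b = 0.
The clause (~a) is unit, so a = 0.
The clause (c) is unit, so c = 1.
But (~c) is also a unit clause — contradiction.
So every satisfying assignment has b = True.

True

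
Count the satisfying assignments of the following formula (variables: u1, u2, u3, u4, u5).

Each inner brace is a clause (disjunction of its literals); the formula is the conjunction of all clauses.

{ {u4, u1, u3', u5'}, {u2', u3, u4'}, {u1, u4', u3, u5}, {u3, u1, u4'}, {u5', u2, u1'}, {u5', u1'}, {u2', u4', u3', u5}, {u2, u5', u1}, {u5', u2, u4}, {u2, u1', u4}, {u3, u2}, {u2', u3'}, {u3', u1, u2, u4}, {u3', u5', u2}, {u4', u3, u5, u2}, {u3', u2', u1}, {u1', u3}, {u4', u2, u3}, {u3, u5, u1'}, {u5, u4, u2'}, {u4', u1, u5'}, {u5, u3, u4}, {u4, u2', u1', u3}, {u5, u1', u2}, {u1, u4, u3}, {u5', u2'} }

There are 2^5 = 32 truth assignments over (u1, u2, u3, u4, u5).
Split on u4. With u4 = 1, the clauses containing u4 are satisfied and u4' drops from the rest; 1 of the 2^4 = 16 assignments to the other variables satisfy what remains.
With u4 = 0, by the same count on the reduced clause set, 0 assignments work.
Total: 1 + 0 = 1.

1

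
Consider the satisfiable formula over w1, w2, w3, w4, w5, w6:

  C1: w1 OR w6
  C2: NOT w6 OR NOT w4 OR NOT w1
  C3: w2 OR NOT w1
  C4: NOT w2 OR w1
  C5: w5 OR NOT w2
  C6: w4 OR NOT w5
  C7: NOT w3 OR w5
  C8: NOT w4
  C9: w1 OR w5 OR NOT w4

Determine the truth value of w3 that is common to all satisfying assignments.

Suppose w3 = true.
From the singleton clause (w5), w5 = true.
From the singleton clause (w4), w4 = true.
That conflicts with the unit clause (NOT w4).
So every satisfying assignment has w3 = False.

False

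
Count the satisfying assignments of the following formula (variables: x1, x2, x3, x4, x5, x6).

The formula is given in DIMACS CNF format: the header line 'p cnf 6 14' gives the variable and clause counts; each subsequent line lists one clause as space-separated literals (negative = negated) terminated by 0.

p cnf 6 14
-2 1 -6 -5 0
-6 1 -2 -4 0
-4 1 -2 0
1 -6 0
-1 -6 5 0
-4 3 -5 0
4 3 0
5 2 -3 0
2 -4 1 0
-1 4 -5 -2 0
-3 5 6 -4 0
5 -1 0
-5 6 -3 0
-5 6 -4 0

4

There are 2^6 = 64 truth assignments over (x1, x2, x3, x4, x5, x6).
Split on x4. With x4 = True, the clauses containing x4 are satisfied and ¬x4 drops from the rest; 2 of the 2^5 = 32 assignments to the other variables satisfy what remains.
With x4 = False, by the same count on the reduced clause set, 2 assignments work.
Total: 2 + 2 = 4.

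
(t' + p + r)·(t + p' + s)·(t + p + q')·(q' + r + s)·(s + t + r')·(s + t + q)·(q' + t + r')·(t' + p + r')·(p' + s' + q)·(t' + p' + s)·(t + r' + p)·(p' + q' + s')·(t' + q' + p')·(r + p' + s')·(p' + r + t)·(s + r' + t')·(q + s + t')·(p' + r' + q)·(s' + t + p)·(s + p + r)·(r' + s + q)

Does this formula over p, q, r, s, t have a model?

No

Branch on t: set t = 0.
Branch on p: set p = 0.
(q') alone gives q = 0.
(s) alone gives s = 1.
That conflicts with the unit clause (s').
Undo p and try p = 1.
(s) alone gives s = 1.
(q) alone gives q = 1.
That conflicts with the unit clause (q').
Neither p = 1 nor p = 0 works.
Undo t and try t = 1.
Branch on p: set p = 1.
(s) alone gives s = 1.
(q) alone gives q = 1.
That conflicts with the unit clause (q').
Undo p and try p = 0.
(r) alone gives r = 1.
That conflicts with the unit clause (r').
Neither p = 1 nor p = 0 works.
Neither t = 1 nor t = 0 works.
No assignment satisfies every clause.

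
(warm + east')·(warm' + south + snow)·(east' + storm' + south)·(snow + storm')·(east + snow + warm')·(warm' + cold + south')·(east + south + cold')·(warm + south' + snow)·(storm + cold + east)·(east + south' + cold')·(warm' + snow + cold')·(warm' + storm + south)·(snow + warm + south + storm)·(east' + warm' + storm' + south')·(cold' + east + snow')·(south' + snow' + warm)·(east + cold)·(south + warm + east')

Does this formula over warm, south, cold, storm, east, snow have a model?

Yes, satisfiable

Branch on warm: set warm = 1.
Branch on south: set south = 1.
The clause (cold) is unit, so cold = 1.
The clause (east) is unit, so east = 1.
The clause (snow) is unit, so snow = 1.
The clause (storm') is unit, so storm = 0.
This assignment satisfies each clause.
A satisfying assignment: warm=1, south=1, cold=1, storm=0, east=1, snow=1.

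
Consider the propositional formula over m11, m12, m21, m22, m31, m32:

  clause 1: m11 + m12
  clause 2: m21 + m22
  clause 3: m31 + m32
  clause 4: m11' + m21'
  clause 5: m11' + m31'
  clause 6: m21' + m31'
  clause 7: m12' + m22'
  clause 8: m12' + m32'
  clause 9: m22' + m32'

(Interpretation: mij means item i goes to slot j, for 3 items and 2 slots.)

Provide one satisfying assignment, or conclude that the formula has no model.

Branch on m11: set m11 = 1.
From the singleton clause (m21'), m21 = 0.
From the singleton clause (m22), m22 = 1.
From the singleton clause (m31'), m31 = 0.
From the singleton clause (m32), m32 = 1.
But (m32') is also a unit clause — contradiction.
Backtrack on m11: now try m11 = 0.
From the singleton clause (m12), m12 = 1.
From the singleton clause (m22'), m22 = 0.
From the singleton clause (m21), m21 = 1.
From the singleton clause (m31'), m31 = 0.
From the singleton clause (m32), m32 = 1.
But (m32') is also a unit clause — contradiction.
Both values of m11 lead to a conflict.

UNSATISFIABLE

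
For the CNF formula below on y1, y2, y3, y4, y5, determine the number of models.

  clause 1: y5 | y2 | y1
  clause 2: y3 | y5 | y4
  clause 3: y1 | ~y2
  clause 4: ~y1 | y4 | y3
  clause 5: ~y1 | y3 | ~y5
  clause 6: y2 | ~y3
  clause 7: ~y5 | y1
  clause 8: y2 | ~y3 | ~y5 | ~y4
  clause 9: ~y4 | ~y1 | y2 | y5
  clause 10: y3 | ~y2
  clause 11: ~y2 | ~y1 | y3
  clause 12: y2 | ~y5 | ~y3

There are 2^5 = 32 truth assignments over (y1, y2, y3, y4, y5).
Split on y3. With y3 = 1, the clauses containing y3 are satisfied and ~y3 drops from the rest; 4 of the 2^4 = 16 assignments to the other variables satisfy what remains.
With y3 = 0, by the same count on the reduced clause set, 0 assignments work.
Total: 4 + 0 = 4.

4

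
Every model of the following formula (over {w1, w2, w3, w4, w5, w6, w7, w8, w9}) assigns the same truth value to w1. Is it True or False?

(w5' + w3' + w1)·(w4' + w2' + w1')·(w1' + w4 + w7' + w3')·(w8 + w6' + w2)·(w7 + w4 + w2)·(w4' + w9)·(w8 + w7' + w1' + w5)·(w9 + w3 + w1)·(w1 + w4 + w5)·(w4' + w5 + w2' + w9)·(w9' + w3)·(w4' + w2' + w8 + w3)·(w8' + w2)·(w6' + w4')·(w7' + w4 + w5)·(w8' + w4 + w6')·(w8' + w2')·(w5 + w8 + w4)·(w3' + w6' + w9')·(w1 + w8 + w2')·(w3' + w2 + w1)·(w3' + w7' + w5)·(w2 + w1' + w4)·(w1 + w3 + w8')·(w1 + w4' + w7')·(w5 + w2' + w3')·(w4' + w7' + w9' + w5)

True

Suppose w1 = 0.
Branch on w5: set w5 = 0.
(w4) alone gives w4 = 1.
(w9) alone gives w9 = 1.
(w3) alone gives w3 = 1.
(w6') alone gives w6 = 0.
(w2) alone gives w2 = 1.
That conflicts with the unit clause (w2').
Undo w5 and try w5 = 1.
(w3') alone gives w3 = 0.
(w9) alone gives w9 = 1.
That conflicts with the unit clause (w9').
Both values of w5 lead to a conflict.
So every satisfying assignment has w1 = True.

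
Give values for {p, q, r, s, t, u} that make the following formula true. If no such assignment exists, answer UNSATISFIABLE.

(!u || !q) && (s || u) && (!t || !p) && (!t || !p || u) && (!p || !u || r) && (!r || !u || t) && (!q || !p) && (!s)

p ↦ false; q ↦ false; r ↦ false; s ↦ false; t ↦ false; u ↦ true

From the singleton clause (!s), s = false.
From the singleton clause (u), u = true.
From the singleton clause (!q), q = false.
Try t = false.
From the singleton clause (!r), r = false.
From the singleton clause (!p), p = false.
Every clause now holds.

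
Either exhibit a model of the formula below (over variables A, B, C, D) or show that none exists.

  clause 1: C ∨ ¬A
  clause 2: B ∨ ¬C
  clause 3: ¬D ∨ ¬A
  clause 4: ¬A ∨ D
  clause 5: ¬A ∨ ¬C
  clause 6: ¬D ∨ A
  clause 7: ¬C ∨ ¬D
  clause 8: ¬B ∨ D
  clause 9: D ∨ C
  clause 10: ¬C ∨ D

Try C = True.
From the singleton clause (B), B = True.
From the singleton clause (¬A), A = False.
From the singleton clause (¬D), D = False.
That conflicts with the unit clause (D).
That branch fails; take C = False instead.
From the singleton clause (¬A), A = False.
From the singleton clause (¬D), D = False.
That conflicts with the unit clause (D).
Neither C = True nor C = False works.

UNSATISFIABLE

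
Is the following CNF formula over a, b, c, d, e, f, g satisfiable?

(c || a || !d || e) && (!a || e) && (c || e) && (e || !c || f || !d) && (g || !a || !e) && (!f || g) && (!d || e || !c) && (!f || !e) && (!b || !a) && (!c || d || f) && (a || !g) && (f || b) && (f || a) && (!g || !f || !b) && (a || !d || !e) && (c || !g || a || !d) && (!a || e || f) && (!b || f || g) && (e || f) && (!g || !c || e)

Try a = false.
Unit clause (!g) forces g = false.
Unit clause (!f) forces f = false.
But (f) is also a unit clause — contradiction.
That branch fails; take a = true instead.
Unit clause (e) forces e = true.
Unit clause (g) forces g = true.
Unit clause (!f) forces f = false.
Unit clause (!b) forces b = false.
But (b) is also a unit clause — contradiction.
Both values of a lead to a conflict.
No assignment satisfies every clause.

No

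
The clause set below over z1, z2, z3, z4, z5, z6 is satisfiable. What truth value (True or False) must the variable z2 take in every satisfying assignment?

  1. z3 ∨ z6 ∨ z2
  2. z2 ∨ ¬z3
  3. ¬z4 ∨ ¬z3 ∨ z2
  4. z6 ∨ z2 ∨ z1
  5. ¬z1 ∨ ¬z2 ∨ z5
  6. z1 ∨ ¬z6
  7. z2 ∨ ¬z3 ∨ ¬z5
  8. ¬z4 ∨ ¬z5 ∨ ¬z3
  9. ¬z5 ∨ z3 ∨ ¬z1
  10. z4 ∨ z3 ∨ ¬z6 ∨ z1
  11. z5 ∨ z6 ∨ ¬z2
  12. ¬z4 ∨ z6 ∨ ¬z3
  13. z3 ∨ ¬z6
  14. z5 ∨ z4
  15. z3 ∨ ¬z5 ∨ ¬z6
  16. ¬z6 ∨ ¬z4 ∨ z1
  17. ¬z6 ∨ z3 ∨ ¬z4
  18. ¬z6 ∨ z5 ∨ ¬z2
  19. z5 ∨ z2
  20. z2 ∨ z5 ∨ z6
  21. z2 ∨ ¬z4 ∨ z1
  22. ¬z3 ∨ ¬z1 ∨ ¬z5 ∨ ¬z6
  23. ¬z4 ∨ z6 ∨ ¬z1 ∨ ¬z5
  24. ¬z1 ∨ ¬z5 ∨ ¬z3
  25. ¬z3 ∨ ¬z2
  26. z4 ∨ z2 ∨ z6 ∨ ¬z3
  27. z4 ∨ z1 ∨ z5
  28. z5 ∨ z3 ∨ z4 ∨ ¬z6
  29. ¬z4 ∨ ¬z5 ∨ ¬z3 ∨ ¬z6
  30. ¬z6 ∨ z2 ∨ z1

Suppose z2 = False.
Unit clause (¬z3) forces z3 = False.
Unit clause (z6) forces z6 = True.
That conflicts with the unit clause (¬z6).
So every satisfying assignment has z2 = True.

True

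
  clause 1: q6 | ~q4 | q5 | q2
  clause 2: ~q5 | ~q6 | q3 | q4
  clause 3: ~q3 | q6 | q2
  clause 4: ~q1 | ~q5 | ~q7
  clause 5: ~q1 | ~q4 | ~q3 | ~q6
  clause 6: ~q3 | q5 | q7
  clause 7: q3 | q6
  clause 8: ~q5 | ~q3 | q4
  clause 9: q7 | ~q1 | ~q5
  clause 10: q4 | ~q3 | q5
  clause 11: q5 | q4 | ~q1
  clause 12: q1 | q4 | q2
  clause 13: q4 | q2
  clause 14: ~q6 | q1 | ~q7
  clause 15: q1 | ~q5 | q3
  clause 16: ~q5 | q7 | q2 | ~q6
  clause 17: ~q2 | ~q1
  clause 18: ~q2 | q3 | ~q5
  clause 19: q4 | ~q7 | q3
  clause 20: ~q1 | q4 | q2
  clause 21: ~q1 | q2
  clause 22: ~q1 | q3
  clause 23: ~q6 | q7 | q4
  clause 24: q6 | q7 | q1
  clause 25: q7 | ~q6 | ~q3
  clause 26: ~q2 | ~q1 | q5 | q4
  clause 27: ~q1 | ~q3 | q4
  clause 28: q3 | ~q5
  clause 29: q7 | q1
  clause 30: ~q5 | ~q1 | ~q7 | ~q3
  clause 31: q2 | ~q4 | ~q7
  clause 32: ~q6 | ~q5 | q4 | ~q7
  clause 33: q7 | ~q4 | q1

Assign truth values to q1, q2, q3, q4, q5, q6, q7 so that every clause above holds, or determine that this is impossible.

Try q3 = 1.
Try q6 = 0.
The clause (q2) is unit, so q2 = 1.
The clause (~q1) is unit, so q1 = 0.
The clause (q7) is unit, so q7 = 1.
Try q5 = 0.
The clause (q4) is unit, so q4 = 1.
All clauses are satisfied.

q1: 0,  q2: 1,  q3: 1,  q4: 1,  q5: 0,  q6: 0,  q7: 1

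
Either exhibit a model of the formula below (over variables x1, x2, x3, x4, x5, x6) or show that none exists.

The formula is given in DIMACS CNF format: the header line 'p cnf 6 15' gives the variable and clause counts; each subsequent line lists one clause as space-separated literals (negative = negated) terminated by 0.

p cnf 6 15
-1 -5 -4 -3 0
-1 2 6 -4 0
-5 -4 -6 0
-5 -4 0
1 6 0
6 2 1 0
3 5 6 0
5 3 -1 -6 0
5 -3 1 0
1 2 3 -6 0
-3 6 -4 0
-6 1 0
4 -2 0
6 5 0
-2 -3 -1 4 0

Suppose x5 = True.
Unit clause (¬x4) forces x4 = False.
Unit clause (¬x2) forces x2 = False.
Suppose x1 = True.
All clauses hold; x3, x6 can take either value.

x1=True; x2=False; x3=False; x4=False; x5=True; x6=True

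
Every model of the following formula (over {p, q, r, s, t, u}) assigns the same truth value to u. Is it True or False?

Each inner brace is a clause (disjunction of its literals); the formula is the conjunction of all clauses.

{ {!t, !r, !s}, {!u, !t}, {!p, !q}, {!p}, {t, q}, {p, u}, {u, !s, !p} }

True

Suppose u = false.
The clause (!p) is unit, so p = false.
That conflicts with the unit clause (p).
So every satisfying assignment has u = True.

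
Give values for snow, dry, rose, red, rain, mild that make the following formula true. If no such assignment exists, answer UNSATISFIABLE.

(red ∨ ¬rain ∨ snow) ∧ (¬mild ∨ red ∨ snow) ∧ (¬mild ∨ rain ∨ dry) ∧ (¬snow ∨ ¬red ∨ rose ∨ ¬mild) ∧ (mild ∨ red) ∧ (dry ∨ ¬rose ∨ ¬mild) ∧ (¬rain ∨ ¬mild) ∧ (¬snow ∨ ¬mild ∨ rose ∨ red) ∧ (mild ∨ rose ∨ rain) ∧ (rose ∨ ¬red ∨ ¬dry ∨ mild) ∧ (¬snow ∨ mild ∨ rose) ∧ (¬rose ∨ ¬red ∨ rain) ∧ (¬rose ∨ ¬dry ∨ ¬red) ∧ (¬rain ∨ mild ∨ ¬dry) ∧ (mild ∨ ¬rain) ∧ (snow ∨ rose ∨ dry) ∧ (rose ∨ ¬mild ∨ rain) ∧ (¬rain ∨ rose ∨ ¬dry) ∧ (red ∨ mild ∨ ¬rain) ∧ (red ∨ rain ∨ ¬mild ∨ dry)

snow: True; dry: True; rose: True; red: False; rain: False; mild: True

Branch on mild: set mild = True.
(¬rain) alone gives rain = False.
(dry) alone gives dry = True.
(rose) alone gives rose = True.
(¬red) alone gives red = False.
(snow) alone gives snow = True.
All clauses are satisfied.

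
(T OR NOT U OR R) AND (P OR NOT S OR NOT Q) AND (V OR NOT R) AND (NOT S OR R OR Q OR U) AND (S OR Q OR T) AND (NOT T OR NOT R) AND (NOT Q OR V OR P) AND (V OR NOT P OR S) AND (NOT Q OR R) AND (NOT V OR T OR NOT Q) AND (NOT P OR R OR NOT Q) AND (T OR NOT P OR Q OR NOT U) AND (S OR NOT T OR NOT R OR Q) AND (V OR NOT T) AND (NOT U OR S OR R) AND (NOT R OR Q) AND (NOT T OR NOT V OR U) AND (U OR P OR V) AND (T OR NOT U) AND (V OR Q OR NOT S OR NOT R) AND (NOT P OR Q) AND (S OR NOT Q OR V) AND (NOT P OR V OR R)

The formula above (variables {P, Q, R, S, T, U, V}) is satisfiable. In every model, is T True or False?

Suppose T = false.
Unit clause (NOT U) forces U = false.
Case V = true:
Unit clause (NOT Q) forces Q = false.
Unit clause (S) forces S = true.
Unit clause (R) forces R = true.
That conflicts with the unit clause (NOT R).
So V must be the other value — set V = false.
Unit clause (NOT R) forces R = false.
Unit clause (NOT Q) forces Q = false.
Unit clause (NOT S) forces S = false.
That conflicts with the unit clause (S).
Both values of V lead to a conflict.
So every satisfying assignment has T = True.

True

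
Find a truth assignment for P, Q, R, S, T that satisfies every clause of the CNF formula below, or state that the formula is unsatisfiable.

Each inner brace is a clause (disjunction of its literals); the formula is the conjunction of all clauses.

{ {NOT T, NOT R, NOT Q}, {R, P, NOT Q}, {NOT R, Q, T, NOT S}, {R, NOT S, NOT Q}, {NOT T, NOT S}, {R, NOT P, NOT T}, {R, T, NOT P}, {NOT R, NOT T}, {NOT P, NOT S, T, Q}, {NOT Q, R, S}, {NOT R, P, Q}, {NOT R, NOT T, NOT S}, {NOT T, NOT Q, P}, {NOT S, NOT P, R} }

P: true, Q: false, R: true, S: false, T: false

Suppose T = false.
Suppose R = true.
Suppose Q = false.
Unit clause (NOT S) forces S = false.
Unit clause (P) forces P = true.
Every clause now holds.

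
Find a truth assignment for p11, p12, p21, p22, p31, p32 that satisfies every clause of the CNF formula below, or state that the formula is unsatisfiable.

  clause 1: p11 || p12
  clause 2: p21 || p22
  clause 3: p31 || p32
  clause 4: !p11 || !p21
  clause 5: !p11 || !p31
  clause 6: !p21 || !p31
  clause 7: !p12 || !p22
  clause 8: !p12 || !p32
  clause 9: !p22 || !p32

UNSATISFIABLE

Suppose p11 = true.
From the singleton clause (!p21), p21 = false.
From the singleton clause (p22), p22 = true.
From the singleton clause (!p31), p31 = false.
From the singleton clause (p32), p32 = true.
But (!p32) is also a unit clause — contradiction.
That branch fails; take p11 = false instead.
From the singleton clause (p12), p12 = true.
From the singleton clause (!p22), p22 = false.
From the singleton clause (p21), p21 = true.
From the singleton clause (!p31), p31 = false.
From the singleton clause (p32), p32 = true.
But (!p32) is also a unit clause — contradiction.
Both values of p11 lead to a conflict.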